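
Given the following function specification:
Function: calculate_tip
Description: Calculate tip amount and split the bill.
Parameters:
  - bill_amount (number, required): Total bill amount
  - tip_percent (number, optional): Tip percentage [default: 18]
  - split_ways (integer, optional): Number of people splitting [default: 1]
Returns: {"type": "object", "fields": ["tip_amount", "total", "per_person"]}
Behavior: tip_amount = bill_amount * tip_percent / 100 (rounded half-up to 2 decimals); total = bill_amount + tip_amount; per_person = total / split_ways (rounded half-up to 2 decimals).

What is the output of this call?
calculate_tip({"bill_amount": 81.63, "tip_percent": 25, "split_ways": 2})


tip_amount = 81.63 * 25/100 = 20.4075 -> 20.41
total = 81.63 + 20.41 = 102.04
per_person = 102.04 / 2 = 51.02 -> 51.02
Output:
{"tip_amount": 20.41, "total": 102.04, "per_person": 51.02}


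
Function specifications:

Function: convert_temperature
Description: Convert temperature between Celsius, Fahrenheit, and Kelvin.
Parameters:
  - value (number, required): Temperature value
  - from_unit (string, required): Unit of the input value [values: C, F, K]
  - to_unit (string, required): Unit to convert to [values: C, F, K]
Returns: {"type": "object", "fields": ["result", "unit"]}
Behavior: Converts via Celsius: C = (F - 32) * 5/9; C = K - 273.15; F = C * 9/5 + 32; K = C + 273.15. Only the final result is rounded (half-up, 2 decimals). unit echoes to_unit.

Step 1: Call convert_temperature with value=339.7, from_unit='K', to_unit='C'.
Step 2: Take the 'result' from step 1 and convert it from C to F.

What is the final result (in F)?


Step 1: convert_temperature(value=339.7, from_unit=K, to_unit=C)
  To C: 339.7 - 273.15 = 66.55
  Target is C: 66.55
  Round to 2 decimals: 66.55
  -> result = 66.55 C
Step 2: convert_temperature(value=66.55, from_unit=C, to_unit=F)
  Input already in C: 66.55
  To F: 66.55 * 9/5 + 32 = 151.79
  Round to 2 decimals: 151.79
  -> result = 151.79 F
151.79 F


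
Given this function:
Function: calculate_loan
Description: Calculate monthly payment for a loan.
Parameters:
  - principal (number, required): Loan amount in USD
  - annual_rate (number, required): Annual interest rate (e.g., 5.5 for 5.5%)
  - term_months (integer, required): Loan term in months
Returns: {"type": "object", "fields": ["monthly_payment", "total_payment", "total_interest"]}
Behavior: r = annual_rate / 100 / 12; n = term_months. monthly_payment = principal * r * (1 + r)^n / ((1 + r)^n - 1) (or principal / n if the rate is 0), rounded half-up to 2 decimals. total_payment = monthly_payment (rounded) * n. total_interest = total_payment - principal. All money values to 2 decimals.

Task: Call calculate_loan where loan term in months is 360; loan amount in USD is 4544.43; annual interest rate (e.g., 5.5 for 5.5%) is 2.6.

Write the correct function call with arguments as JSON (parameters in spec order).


Mapping each described value to its parameter name:
  'Loan term in months' -> term_months = 360
  'Loan amount in USD' -> principal = 4544.43
  'Annual interest rate (e.g., 5.5 for 5.5%)' -> annual_rate = 2.6
calculate_loan({"principal": 4544.43, "annual_rate": 2.6, "term_months": 360})


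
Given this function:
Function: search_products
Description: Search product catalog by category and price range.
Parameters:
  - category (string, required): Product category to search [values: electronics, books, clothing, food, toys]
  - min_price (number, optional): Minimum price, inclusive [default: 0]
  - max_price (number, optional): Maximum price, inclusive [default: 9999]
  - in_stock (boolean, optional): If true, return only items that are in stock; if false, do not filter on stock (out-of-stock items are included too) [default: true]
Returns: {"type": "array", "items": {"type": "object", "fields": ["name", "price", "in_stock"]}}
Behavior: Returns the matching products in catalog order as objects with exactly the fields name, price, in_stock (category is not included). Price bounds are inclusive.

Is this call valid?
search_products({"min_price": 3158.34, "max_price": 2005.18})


Checking required parameters...
Missing required parameter: category
Invalid - missing required parameter 'category'


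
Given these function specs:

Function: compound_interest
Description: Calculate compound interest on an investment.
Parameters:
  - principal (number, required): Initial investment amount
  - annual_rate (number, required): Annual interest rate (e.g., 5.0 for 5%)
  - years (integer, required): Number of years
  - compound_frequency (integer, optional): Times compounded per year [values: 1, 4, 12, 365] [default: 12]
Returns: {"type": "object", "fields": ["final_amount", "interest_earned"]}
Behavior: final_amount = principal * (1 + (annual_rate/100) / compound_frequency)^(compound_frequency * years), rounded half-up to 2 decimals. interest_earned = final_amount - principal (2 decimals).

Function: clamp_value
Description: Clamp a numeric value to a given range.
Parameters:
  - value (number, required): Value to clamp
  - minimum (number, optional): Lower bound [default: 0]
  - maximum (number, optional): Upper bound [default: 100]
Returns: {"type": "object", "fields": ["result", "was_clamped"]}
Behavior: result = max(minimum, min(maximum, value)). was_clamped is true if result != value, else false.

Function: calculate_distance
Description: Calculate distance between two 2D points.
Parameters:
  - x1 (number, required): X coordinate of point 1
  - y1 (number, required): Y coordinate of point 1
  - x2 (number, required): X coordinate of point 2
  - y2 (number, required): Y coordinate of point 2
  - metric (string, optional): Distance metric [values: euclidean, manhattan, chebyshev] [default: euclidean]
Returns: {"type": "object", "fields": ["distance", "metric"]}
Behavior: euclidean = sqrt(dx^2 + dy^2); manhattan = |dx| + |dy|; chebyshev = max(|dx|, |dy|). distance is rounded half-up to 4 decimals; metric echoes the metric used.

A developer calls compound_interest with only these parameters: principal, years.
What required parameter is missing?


Required parameters: principal, annual_rate, years
Provided: principal, years
Missing: annual_rate
annual_rate


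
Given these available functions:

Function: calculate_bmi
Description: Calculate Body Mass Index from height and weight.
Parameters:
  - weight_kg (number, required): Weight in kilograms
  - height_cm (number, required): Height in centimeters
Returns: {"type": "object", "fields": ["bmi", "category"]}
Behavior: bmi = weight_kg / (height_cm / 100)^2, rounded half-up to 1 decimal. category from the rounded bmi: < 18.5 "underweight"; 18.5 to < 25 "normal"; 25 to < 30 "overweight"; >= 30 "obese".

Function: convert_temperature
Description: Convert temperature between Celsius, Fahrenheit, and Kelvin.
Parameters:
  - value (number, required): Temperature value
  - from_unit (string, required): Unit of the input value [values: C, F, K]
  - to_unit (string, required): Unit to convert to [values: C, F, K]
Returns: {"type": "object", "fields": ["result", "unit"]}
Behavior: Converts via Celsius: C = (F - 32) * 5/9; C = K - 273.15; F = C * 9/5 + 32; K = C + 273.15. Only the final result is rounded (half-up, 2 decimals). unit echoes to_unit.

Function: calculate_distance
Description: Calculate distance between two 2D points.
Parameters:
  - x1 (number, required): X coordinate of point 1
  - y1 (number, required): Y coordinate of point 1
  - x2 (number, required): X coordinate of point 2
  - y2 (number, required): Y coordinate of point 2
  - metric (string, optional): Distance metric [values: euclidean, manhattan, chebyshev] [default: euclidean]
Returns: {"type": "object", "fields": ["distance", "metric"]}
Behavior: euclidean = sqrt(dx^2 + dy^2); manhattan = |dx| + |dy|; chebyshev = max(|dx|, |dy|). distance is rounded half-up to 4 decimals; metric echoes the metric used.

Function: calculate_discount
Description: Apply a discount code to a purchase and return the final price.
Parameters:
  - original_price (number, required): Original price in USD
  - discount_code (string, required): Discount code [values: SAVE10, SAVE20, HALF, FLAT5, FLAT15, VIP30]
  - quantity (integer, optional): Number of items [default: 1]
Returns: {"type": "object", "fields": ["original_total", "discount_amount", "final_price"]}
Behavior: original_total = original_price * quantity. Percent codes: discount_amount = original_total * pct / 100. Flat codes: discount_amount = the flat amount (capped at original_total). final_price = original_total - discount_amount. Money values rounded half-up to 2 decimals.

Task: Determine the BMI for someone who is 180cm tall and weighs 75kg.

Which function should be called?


The task needs a function whose description is: Calculate Body Mass Index from height and weight.
calculate_bmi


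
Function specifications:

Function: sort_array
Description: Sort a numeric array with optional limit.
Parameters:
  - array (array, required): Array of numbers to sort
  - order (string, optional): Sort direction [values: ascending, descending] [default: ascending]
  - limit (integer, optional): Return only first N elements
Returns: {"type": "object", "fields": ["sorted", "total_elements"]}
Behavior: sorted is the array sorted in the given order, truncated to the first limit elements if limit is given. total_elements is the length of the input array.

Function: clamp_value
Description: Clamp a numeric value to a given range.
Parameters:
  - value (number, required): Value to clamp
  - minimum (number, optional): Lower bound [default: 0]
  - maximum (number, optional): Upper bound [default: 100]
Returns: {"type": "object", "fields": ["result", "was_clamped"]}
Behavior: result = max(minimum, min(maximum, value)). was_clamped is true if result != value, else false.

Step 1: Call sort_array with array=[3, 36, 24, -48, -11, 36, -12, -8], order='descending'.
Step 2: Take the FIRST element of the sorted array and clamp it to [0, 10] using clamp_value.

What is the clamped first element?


Step 1: sort_array(order=descending)
  sorted: [36, 36, 24, 3, -8, -11, -12, -48]
  -> first element = 36
Step 2: clamp_value(value=36, minimum=0, maximum=10)
  result = max(0, min(10, 36)) = max(0, 10) = 10
  was_clamped = (10 != 36) = true
  -> result = 10
10


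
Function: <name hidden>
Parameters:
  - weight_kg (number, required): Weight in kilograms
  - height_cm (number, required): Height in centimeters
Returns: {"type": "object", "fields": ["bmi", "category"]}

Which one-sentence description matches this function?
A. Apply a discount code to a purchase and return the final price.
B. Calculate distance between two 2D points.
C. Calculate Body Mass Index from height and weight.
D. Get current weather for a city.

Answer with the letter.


Parameters weight_kg, height_cm and return ["bmi", "category"] fit: Calculate Body Mass Index from height and weight.
C


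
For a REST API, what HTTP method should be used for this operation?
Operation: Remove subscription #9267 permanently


GET = read, POST = create, PUT = update/replace, DELETE = remove
This operation is a removal.
DELETE


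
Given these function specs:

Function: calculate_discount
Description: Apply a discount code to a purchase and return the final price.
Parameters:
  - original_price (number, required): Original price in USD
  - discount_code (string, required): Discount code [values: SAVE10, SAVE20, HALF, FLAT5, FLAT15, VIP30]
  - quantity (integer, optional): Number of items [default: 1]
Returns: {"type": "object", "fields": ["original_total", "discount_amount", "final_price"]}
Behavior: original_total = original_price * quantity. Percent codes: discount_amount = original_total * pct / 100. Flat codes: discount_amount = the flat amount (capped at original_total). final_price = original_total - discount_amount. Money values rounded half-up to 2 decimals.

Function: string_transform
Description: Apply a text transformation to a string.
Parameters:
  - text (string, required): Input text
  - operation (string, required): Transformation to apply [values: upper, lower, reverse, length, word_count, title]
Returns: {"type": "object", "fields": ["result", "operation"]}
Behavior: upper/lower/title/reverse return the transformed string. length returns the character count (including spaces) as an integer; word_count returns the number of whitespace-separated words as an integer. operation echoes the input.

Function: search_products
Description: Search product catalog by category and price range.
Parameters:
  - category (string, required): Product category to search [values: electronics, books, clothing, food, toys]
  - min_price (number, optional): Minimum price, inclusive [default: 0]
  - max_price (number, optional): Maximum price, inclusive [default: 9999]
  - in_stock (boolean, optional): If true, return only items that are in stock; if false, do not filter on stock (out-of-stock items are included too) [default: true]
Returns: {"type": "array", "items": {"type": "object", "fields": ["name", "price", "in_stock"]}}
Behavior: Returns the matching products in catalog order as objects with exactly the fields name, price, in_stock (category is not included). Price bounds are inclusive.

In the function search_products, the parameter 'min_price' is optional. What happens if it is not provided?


The search_products spec declares:
  - min_price (number, optional): Minimum price, inclusive [default: 0]
It defaults to 0


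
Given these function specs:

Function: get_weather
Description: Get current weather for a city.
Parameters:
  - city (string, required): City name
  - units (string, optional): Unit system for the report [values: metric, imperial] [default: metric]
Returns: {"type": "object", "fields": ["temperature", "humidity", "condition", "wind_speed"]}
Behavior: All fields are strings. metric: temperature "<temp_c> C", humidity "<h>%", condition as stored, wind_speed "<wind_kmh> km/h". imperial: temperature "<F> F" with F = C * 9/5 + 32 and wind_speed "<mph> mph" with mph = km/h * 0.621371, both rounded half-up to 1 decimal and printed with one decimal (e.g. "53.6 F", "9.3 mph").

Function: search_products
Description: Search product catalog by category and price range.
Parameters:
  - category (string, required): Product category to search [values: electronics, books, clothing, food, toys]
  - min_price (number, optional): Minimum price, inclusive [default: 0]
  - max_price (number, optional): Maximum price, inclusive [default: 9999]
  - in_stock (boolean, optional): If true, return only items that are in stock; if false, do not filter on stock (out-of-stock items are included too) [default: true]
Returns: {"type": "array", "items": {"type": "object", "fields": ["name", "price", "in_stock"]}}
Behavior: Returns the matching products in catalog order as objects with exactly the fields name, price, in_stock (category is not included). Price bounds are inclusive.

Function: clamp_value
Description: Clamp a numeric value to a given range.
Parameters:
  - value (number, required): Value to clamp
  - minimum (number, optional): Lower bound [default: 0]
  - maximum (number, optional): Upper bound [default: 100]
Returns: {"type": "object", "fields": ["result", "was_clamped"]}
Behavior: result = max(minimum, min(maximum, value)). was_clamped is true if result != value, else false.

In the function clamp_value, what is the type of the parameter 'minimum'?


The clamp_value spec declares:
  - minimum (number, optional): Lower bound [default: 0]
Type:
number


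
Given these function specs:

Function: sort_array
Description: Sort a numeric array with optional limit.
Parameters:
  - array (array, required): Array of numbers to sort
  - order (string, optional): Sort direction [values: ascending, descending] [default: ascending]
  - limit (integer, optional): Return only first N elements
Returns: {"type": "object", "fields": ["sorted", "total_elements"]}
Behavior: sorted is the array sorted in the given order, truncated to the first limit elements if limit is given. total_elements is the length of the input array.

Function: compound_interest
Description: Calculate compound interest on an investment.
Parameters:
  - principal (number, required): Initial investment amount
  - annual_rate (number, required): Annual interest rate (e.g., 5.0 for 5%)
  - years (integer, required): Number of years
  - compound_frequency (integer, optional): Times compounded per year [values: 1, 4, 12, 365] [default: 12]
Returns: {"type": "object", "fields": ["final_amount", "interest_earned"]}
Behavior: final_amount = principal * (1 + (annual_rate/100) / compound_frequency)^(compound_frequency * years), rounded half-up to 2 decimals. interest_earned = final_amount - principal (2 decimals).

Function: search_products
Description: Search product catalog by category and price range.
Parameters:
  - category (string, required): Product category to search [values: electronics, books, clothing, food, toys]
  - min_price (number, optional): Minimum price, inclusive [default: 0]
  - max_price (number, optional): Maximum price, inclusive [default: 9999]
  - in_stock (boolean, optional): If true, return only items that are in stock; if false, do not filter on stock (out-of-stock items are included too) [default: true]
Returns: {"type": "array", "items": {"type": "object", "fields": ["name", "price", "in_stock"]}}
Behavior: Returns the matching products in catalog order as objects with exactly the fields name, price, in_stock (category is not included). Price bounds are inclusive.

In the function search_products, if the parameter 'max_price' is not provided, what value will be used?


The search_products spec declares:
  - max_price (number, optional): Maximum price, inclusive [default: 9999]
Default:
9999


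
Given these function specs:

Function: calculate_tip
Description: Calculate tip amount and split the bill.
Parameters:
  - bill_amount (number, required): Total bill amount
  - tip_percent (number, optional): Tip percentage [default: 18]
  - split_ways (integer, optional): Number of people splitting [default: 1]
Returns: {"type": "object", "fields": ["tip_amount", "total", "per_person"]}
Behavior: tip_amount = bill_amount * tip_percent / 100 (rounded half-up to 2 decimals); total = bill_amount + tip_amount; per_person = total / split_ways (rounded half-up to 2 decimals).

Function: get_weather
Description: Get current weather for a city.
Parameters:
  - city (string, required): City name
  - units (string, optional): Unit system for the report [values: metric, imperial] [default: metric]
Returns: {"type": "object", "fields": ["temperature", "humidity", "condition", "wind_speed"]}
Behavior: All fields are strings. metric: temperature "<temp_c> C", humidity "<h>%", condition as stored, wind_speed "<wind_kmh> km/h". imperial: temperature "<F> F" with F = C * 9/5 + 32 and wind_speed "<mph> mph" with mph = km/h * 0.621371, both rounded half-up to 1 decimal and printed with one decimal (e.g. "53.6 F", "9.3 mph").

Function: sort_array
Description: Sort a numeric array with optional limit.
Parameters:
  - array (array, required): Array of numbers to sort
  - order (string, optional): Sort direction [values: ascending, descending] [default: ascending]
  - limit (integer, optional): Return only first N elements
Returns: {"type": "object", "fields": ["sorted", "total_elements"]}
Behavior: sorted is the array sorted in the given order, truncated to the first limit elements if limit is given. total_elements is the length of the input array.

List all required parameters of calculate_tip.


Parameters of calculate_tip and their required/optional flag:
  bill_amount: required
  tip_percent: optional
  split_ways: optional
bill_amount


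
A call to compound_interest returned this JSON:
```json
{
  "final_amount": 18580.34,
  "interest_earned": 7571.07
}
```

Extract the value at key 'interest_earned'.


7571.07


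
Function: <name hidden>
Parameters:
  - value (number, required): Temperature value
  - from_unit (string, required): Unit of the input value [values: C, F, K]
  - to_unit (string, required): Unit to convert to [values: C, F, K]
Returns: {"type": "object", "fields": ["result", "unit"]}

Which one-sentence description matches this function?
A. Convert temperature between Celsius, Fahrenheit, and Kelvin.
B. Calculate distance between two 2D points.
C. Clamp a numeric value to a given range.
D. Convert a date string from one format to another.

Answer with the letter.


Parameters value, from_unit, to_unit and return ["result", "unit"] fit: Convert temperature between Celsius, Fahrenheit, and Kelvin.
A


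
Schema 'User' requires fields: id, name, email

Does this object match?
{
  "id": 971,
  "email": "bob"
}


Checking required fields...
Missing: name
Invalid - missing required field 'name'


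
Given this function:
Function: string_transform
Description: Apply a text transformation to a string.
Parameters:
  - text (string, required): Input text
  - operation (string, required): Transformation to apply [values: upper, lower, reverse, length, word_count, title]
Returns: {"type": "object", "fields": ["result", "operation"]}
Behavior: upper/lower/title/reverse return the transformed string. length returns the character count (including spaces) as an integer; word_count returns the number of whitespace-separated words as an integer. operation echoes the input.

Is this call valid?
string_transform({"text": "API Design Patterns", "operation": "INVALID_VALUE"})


Checking parameter values...
Parameter 'operation' has value 'INVALID_VALUE' not in allowed: upper, lower, reverse, length, word_count, title
Invalid - 'operation' must be one of upper, lower, reverse, length, word_count, title


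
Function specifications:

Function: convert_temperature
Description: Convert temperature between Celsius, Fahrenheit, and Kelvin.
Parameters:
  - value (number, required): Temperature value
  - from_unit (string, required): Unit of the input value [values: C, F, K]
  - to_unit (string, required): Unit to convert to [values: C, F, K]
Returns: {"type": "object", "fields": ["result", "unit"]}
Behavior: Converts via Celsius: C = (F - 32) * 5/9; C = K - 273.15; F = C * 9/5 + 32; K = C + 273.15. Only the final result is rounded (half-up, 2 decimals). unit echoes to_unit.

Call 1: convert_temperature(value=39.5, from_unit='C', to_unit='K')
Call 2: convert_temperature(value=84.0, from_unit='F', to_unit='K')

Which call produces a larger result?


Call 1:
  Input already in C: 39.5
  To K: 39.5 + 273.15 = 312.65
  Round to 2 decimals: 312.65
  -> 312.65 K
Call 2:
  To C: (84 - 32) * 5/9 = 28.888889
  To K: 28.888889 + 273.15 = 302.038889
  Round to 2 decimals: 302.04
  -> 302.04 K
Call 1 (312.65 K)


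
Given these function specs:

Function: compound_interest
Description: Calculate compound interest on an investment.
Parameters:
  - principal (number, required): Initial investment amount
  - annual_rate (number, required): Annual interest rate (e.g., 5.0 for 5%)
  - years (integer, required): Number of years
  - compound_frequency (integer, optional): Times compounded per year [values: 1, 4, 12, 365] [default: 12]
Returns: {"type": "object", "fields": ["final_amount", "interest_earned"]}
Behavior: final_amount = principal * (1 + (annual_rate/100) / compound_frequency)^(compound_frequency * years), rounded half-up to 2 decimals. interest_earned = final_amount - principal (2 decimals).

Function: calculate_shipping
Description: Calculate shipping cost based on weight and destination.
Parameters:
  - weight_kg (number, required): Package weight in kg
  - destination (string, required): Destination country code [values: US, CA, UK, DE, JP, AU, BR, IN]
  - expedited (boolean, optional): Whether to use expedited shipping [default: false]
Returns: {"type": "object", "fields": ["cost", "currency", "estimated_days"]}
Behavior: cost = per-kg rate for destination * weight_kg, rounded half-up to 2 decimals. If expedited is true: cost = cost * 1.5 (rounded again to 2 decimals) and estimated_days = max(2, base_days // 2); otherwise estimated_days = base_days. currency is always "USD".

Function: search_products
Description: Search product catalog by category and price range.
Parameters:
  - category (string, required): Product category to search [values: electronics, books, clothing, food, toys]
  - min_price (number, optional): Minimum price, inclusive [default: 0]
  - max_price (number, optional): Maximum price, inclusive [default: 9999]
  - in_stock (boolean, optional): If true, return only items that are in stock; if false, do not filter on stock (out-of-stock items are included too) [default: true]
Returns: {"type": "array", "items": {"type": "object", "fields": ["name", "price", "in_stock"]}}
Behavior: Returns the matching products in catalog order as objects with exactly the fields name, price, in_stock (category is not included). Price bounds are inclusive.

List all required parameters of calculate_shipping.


Parameters of calculate_shipping and their required/optional flag:
  weight_kg: required
  destination: required
  expedited: optional
destination, weight_kg


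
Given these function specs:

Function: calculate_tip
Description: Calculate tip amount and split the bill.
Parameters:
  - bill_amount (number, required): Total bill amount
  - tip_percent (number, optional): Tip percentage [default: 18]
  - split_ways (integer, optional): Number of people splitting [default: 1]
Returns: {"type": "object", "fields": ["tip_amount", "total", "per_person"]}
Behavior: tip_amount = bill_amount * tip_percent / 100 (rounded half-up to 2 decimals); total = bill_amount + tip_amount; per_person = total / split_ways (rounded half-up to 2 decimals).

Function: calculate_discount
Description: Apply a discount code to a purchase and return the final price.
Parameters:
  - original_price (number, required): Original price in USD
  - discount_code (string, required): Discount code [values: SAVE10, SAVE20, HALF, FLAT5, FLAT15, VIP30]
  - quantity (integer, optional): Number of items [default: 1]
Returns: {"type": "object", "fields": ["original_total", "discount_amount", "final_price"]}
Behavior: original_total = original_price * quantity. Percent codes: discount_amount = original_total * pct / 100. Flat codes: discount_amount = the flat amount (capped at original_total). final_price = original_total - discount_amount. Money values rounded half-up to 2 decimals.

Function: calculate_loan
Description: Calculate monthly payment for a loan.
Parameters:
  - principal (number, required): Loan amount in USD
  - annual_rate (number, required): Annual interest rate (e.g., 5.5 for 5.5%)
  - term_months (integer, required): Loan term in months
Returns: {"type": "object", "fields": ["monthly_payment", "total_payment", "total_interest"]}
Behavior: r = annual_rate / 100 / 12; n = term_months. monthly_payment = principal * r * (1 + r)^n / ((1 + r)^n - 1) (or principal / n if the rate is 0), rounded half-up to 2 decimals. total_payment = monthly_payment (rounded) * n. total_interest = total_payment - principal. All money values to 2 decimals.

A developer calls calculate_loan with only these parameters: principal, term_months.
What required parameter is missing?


Required parameters: principal, annual_rate, term_months
Provided: principal, term_months
Missing: annual_rate
annual_rate


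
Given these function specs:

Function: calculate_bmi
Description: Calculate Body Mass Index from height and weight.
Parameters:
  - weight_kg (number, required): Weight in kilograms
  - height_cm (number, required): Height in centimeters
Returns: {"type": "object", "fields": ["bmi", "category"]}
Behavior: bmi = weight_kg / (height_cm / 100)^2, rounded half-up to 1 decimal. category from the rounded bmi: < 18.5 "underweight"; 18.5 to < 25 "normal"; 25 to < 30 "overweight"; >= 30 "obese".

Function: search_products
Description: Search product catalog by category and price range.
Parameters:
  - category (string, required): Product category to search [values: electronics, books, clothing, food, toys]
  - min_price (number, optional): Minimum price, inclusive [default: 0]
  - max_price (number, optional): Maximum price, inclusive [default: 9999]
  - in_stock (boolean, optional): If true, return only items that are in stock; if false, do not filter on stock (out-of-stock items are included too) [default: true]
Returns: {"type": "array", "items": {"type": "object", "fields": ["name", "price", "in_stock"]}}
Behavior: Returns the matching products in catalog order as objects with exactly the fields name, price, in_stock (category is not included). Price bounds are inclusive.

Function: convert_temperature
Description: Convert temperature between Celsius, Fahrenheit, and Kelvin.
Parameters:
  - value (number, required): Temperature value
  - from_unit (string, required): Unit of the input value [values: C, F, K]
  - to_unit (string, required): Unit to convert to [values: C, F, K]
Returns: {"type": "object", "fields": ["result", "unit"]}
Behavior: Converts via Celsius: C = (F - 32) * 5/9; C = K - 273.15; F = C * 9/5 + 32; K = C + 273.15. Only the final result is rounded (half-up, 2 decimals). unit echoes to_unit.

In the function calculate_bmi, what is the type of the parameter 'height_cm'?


The calculate_bmi spec declares:
  - height_cm (number, required): Height in centimeters
Type:
number


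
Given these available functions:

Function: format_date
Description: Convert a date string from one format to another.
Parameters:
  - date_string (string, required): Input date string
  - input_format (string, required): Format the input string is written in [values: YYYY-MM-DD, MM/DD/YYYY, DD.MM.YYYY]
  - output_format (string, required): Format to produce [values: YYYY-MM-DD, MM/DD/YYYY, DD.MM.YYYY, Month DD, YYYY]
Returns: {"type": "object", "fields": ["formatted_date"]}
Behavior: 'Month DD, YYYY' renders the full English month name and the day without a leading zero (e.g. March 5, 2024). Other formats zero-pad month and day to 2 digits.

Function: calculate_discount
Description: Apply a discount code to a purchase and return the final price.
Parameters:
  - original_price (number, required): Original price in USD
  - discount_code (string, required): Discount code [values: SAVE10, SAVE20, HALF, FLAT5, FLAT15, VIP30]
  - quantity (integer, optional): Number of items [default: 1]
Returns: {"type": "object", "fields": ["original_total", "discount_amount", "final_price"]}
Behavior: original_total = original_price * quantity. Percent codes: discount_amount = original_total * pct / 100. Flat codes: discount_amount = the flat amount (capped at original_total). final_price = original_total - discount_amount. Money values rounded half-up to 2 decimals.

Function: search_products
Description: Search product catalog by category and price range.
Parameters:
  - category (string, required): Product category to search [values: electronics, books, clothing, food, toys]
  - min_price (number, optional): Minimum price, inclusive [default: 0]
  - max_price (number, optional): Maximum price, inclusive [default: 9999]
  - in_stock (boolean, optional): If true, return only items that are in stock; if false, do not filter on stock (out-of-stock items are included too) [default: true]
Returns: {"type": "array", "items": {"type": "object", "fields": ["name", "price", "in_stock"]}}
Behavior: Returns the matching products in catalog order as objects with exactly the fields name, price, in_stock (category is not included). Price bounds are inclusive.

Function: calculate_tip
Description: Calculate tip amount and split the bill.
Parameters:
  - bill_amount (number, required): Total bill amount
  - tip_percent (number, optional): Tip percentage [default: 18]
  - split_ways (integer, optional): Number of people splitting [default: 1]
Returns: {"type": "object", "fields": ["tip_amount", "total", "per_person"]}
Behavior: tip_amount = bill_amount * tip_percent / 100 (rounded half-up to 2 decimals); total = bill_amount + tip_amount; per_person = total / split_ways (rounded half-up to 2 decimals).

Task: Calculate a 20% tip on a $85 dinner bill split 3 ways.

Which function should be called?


The task needs a function whose description is: Calculate tip amount and split the bill.
calculate_tip


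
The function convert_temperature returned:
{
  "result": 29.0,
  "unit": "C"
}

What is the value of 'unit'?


C


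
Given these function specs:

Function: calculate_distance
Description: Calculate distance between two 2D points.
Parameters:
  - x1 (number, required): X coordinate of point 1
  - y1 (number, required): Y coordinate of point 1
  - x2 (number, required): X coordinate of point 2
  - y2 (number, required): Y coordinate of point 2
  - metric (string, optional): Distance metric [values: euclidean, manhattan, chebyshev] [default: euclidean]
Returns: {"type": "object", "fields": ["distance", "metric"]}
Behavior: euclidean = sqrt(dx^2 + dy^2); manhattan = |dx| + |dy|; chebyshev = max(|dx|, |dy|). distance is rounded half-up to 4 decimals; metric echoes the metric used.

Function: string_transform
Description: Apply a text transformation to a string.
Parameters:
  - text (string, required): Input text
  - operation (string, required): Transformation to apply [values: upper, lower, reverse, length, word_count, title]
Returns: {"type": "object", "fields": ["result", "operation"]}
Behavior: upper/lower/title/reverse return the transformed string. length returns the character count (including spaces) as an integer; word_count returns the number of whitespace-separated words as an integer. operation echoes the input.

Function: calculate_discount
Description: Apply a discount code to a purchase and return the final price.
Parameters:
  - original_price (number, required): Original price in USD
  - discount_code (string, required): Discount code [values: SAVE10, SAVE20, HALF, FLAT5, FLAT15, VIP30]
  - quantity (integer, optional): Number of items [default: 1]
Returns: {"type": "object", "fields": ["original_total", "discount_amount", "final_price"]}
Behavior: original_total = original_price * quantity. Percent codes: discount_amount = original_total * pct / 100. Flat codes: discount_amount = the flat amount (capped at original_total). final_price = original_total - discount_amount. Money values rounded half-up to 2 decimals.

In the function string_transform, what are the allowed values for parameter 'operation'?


The string_transform spec declares:
  - operation (string, required): Transformation to apply [values: upper, lower, reverse, length, word_count, title]
Allowed values:
upper, lower, reverse, length, word_count, title


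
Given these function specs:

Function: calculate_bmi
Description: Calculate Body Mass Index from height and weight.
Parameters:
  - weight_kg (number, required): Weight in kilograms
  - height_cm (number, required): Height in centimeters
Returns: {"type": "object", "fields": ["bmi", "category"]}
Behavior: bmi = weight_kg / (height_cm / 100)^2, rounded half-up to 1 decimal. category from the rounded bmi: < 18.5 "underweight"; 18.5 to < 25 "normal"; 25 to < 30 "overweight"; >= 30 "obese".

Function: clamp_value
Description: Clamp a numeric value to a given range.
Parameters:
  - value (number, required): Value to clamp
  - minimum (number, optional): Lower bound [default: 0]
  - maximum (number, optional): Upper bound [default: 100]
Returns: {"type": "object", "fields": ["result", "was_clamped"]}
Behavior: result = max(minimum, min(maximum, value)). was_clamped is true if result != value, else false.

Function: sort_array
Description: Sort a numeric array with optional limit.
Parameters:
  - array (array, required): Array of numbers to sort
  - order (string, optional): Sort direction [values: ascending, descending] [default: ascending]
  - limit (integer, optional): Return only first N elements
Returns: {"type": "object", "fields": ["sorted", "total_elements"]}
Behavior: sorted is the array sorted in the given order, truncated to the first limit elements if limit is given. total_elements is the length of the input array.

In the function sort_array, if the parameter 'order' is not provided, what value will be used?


The sort_array spec declares:
  - order (string, optional): Sort direction [values: ascending, descending] [default: ascending]
Default:
ascending


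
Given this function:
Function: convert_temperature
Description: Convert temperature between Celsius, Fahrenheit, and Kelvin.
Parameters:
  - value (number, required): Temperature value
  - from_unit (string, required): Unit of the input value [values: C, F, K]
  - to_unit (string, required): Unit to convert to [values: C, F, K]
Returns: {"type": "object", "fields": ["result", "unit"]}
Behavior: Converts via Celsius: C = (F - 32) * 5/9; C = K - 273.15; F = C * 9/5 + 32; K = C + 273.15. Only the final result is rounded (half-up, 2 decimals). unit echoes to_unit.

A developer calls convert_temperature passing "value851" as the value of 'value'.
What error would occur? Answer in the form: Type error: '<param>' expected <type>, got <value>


Spec: 'value' is declared as number; "value851" is a string.
Type error: 'value' expected number, got "value851"


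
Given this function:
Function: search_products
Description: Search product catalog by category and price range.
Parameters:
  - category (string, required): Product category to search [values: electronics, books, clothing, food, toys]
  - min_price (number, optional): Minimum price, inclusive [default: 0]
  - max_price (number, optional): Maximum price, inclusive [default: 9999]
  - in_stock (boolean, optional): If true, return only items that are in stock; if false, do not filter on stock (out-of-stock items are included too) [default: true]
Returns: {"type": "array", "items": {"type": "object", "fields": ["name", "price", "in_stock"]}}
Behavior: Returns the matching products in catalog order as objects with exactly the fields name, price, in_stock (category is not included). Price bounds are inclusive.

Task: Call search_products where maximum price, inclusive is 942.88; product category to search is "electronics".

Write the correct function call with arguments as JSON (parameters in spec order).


Mapping each described value to its parameter name:
  'Maximum price, inclusive' -> max_price = 942.88
  'Product category to search' -> category = "electronics"
search_products({"category": "electronics", "max_price": 942.88})


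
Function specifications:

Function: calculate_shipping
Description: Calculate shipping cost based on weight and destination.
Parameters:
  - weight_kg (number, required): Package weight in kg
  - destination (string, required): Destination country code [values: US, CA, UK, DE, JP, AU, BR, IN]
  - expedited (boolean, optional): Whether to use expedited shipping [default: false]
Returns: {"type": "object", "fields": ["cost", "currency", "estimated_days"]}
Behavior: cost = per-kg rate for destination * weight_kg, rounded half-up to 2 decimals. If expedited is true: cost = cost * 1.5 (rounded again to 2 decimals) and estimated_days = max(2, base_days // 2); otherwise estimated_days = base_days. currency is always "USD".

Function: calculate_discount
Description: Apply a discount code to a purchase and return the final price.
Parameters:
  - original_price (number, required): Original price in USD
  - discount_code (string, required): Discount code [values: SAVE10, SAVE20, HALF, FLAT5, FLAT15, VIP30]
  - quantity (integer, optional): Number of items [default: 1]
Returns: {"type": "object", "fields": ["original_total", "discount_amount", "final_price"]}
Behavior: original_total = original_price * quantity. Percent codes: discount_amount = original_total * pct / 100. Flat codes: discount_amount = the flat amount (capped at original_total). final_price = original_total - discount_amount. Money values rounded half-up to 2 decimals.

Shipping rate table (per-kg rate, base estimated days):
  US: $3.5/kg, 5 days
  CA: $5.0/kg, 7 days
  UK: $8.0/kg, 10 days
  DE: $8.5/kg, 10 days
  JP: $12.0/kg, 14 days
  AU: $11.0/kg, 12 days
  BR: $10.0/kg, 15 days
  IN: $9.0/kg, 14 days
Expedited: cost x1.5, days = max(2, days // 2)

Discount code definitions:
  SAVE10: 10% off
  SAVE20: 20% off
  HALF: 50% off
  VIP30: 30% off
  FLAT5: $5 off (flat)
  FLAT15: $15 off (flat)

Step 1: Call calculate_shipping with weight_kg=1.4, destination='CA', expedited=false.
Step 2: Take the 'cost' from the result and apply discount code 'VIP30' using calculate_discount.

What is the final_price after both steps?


Step 1: calculate_shipping(weight_kg=1.4, destination=CA, expedited=false)
  Rate for CA: $5.0/kg, base 7 days
  cost = 5.0 * 1.4 = 7 -> 7.00
  expedited not set/false: estimated_days = 7
  -> cost = 7.00 USD
Step 2: calculate_discount(original_price=7.0, discount_code=VIP30, quantity=1)
  original_total = 7.0 * 1 = 7.00
  VIP30 = 30% off: discount_amount = 7.00 * 30/100 = 2.1 -> 2.10
  final_price = 7.00 - 2.10 = 4.90
  -> final_price = 4.90
$4.90
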